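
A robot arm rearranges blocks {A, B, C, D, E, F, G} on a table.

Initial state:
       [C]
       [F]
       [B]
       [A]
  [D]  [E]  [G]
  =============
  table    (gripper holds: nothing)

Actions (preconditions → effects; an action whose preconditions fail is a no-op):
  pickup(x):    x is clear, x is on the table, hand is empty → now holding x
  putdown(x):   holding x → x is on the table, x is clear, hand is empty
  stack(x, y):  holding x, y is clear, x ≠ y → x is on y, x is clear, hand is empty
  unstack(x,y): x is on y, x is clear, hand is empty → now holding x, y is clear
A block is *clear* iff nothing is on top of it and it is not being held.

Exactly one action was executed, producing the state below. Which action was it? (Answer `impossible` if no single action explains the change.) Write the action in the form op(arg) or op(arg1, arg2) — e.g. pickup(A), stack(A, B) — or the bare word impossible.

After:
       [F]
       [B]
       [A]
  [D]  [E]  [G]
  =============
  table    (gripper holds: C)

target: towers=[D; E/A/B/F; G] holding=C
         pickup(G) → towers=[D; E/A/B/F/C] holding=G
         pickup(D) → towers=[E/A/B/F/C; G] holding=D
     unstack(C, F) → towers=[D; E/A/B/F; G] holding=C  ← match

unstack(C, F)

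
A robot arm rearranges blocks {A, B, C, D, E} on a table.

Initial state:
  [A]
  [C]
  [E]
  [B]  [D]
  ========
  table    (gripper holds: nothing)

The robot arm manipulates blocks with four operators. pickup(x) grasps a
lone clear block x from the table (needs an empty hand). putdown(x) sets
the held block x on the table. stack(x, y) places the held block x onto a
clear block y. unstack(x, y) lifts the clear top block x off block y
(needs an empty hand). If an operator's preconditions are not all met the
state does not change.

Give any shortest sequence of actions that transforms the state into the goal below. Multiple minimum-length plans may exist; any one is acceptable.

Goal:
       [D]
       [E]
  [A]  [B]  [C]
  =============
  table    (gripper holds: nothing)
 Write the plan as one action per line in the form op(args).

step 1 (unstack(A, C)): towers=[B/E/C; D] holding=A
step 2 (putdown(A)): towers=[A; B/E/C; D] holding=-
step 3 (unstack(C, E)): towers=[A; B/E; D] holding=C
step 4 (putdown(C)): towers=[A; B/E; C; D] holding=-
step 5 (pickup(D)): towers=[A; B/E; C] holding=D
step 6 (stack(D, E)): towers=[A; B/E/D; C] holding=-
goal check: towers=[A; B/E/D; C] holding=- — reached (length 6, optimal by BFS)

unstack(A, C)
putdown(A)
unstack(C, E)
putdown(C)
pickup(D)
stack(D, E)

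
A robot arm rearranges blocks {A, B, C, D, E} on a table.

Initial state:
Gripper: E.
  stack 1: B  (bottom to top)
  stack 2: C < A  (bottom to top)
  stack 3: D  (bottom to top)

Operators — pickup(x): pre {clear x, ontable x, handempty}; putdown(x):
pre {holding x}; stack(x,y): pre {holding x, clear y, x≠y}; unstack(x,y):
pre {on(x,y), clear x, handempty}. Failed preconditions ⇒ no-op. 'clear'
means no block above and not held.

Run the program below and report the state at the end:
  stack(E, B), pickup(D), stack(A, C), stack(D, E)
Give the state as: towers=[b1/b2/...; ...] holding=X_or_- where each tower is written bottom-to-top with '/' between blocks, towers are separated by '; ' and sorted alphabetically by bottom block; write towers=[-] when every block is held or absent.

step 1 (stack(E, B)): towers=[B/E; C/A; D] holding=-
step 2 (pickup(D)): towers=[B/E; C/A] holding=D
step 3 (stack(A, C)) [no-op]: towers=[B/E; C/A] holding=D
step 4 (stack(D, E)): towers=[B/E/D; C/A] holding=-

towers=[B/E/D; C/A] holding=-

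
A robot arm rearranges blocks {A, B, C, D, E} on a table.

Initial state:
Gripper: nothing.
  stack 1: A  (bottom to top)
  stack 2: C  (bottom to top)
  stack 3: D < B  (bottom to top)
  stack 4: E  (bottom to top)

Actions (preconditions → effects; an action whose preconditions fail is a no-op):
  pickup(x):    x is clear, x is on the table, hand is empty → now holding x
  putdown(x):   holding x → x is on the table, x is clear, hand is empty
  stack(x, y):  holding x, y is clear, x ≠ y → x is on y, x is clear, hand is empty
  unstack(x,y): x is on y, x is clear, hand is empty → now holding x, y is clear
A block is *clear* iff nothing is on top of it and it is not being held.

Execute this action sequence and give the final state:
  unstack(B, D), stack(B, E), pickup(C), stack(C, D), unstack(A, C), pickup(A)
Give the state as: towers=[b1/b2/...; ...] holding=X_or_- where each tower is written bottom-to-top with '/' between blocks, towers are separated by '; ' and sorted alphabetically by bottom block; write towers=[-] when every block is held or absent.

towers=[D/C; E/B] holding=A

step 1 (unstack(B, D)): towers=[A; C; D; E] holding=B
step 2 (stack(B, E)): towers=[A; C; D; E/B] holding=-
step 3 (pickup(C)): towers=[A; D; E/B] holding=C
step 4 (stack(C, D)): towers=[A; D/C; E/B] holding=-
step 5 (unstack(A, C)) [no-op]: towers=[A; D/C; E/B] holding=-
step 6 (pickup(A)): towers=[D/C; E/B] holding=A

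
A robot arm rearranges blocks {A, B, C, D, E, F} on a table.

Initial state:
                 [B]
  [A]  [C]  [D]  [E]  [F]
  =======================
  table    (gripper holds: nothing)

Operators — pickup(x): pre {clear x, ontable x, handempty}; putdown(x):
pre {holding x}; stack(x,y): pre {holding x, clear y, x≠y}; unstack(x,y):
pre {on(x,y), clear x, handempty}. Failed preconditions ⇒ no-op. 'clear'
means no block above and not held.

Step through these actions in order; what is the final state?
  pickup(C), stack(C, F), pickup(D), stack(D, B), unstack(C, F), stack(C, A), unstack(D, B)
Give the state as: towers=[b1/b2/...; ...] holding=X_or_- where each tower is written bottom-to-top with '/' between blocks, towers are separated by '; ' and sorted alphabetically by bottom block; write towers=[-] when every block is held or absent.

step 1 (pickup(C)): towers=[A; D; E/B; F] holding=C
step 2 (stack(C, F)): towers=[A; D; E/B; F/C] holding=-
step 3 (pickup(D)): towers=[A; E/B; F/C] holding=D
step 4 (stack(D, B)): towers=[A; E/B/D; F/C] holding=-
step 5 (unstack(C, F)): towers=[A; E/B/D; F] holding=C
step 6 (stack(C, A)): towers=[A/C; E/B/D; F] holding=-
step 7 (unstack(D, B)): towers=[A/C; E/B; F] holding=D

towers=[A/C; E/B; F] holding=D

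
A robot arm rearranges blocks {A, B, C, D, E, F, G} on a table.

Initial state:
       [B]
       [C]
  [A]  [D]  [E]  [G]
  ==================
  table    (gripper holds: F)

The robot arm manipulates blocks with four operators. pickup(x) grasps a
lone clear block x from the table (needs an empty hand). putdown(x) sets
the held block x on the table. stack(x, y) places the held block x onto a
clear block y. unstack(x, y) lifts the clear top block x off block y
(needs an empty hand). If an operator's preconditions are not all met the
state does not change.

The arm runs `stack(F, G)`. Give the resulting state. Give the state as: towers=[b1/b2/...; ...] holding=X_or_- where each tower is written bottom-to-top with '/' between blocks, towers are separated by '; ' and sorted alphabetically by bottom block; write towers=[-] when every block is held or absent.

towers=[A; D/C/B; E; G/F] holding=-

before: towers=[A; D/C/B; E; G] holding=F
pre[stack(F, G)]: holding(F) yes, clear(G) yes, F≠G yes
all met → apply stack(F, G)
after:  towers=[A; D/C/B; E; G/F] holding=-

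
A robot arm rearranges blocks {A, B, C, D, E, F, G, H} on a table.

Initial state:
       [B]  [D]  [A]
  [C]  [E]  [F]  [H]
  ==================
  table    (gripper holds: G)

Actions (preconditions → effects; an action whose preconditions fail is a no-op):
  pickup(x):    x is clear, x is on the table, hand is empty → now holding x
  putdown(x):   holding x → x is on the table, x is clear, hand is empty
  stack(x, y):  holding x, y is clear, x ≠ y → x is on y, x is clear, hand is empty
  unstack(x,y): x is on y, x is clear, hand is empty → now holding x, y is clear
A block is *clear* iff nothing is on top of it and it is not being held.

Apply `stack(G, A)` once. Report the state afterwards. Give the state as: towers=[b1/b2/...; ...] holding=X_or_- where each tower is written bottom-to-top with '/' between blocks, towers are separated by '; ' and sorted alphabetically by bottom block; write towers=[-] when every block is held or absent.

before: towers=[C; E/B; F/D; H/A] holding=G
pre[stack(G, A)]: holding(G) ✓, clear(A) ✓, G≠A ✓
all met → apply stack(G, A)
after:  towers=[C; E/B; F/D; H/A/G] holding=-

towers=[C; E/B; F/D; H/A/G] holding=-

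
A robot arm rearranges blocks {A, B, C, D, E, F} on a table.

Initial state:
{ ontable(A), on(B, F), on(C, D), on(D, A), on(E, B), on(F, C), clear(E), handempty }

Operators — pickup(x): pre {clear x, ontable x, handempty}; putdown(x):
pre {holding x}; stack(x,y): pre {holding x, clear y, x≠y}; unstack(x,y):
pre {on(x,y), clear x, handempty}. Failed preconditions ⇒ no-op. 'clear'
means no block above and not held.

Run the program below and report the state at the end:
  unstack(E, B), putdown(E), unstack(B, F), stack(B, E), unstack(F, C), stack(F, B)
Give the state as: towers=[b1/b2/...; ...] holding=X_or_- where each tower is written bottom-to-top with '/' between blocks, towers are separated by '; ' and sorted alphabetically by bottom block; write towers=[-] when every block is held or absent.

towers=[A/D/C; E/B/F] holding=-

step 1 (unstack(E, B)): towers=[A/D/C/F/B] holding=E
step 2 (putdown(E)): towers=[A/D/C/F/B; E] holding=-
step 3 (unstack(B, F)): towers=[A/D/C/F; E] holding=B
step 4 (stack(B, E)): towers=[A/D/C/F; E/B] holding=-
step 5 (unstack(F, C)): towers=[A/D/C; E/B] holding=F
step 6 (stack(F, B)): towers=[A/D/C; E/B/F] holding=-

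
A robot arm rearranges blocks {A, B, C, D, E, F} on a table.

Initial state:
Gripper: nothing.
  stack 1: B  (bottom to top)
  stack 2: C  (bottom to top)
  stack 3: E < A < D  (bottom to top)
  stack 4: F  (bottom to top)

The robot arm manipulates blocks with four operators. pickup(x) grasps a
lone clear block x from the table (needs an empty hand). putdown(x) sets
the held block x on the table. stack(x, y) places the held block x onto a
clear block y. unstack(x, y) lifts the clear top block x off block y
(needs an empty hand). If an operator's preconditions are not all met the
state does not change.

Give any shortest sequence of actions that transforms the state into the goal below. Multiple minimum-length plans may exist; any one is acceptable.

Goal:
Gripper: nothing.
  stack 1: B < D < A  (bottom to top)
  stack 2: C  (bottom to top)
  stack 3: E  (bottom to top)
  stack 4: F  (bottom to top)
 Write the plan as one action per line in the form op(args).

step 1 (unstack(D, A)): towers=[B; C; E/A; F] holding=D
step 2 (stack(D, B)): towers=[B/D; C; E/A; F] holding=-
step 3 (unstack(A, E)): towers=[B/D; C; E; F] holding=A
step 4 (stack(A, D)): towers=[B/D/A; C; E; F] holding=-
goal check: towers=[B/D/A; C; E; F] holding=- — reached (length 4, optimal by BFS)

unstack(D, A)
stack(D, B)
unstack(A, E)
stack(A, D)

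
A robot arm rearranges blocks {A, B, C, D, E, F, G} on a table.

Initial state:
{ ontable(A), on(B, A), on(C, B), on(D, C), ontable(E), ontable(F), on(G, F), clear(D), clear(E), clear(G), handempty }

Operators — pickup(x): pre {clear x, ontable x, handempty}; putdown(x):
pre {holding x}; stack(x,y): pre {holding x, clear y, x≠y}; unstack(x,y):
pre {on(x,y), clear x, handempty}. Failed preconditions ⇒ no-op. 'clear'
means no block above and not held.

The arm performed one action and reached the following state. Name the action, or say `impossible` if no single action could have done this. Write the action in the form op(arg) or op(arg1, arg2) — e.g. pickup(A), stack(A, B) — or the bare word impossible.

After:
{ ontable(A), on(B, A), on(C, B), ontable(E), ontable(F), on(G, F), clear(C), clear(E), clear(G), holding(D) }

target: towers=[A/B/C; E; F/G] holding=D
     unstack(G, F) → towers=[A/B/C/D; E; F] holding=G
     unstack(D, C) → towers=[A/B/C; E; F/G] holding=D  ← match
         pickup(E) → towers=[A/B/C/D; F/G] holding=E

unstack(D, C)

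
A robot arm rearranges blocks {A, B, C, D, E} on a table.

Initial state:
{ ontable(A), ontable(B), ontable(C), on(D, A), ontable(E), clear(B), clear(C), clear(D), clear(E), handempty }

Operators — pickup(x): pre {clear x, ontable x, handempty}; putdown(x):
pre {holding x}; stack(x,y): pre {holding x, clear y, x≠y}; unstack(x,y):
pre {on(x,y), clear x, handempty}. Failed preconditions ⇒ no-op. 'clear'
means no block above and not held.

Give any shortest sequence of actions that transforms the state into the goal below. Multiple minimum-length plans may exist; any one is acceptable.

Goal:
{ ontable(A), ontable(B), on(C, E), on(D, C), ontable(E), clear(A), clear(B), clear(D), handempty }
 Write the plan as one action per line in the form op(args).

step 1 (pickup(C)): towers=[A/D; B; E] holding=C
step 2 (stack(C, E)): towers=[A/D; B; E/C] holding=-
step 3 (unstack(D, A)): towers=[A; B; E/C] holding=D
step 4 (stack(D, C)): towers=[A; B; E/C/D] holding=-
goal check: towers=[A; B; E/C/D] holding=- — reached (length 4, optimal by BFS)

pickup(C)
stack(C, E)
unstack(D, A)
stack(D, C)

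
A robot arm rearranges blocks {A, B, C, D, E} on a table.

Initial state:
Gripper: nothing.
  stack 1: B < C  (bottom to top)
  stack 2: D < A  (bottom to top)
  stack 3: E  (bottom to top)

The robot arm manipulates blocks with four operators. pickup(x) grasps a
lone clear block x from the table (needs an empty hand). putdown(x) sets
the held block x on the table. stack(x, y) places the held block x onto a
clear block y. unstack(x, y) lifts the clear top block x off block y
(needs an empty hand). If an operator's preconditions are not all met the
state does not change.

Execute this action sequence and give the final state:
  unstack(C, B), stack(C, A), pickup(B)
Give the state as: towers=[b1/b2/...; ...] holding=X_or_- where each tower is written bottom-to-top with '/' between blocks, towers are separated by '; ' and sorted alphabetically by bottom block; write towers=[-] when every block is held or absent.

towers=[D/A/C; E] holding=B

step 1 (unstack(C, B)): towers=[B; D/A; E] holding=C
step 2 (stack(C, A)): towers=[B; D/A/C; E] holding=-
step 3 (pickup(B)): towers=[D/A/C; E] holding=B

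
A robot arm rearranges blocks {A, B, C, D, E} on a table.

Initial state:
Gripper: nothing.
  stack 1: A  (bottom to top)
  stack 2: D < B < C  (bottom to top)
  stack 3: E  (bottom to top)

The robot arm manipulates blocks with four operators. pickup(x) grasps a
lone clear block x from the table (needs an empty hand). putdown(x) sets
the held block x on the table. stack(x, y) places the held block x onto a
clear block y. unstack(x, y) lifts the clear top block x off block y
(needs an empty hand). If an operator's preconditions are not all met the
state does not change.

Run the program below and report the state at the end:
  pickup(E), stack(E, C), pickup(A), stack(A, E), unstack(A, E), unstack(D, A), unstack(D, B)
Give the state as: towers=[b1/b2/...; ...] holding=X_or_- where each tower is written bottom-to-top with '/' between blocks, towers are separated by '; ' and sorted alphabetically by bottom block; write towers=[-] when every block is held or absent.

towers=[D/B/C/E] holding=A

step 1 (pickup(E)): towers=[A; D/B/C] holding=E
step 2 (stack(E, C)): towers=[A; D/B/C/E] holding=-
step 3 (pickup(A)): towers=[D/B/C/E] holding=A
step 4 (stack(A, E)): towers=[D/B/C/E/A] holding=-
step 5 (unstack(A, E)): towers=[D/B/C/E] holding=A
step 6 (unstack(D, A)) [no-op]: towers=[D/B/C/E] holding=A
step 7 (unstack(D, B)) [no-op]: towers=[D/B/C/E] holding=A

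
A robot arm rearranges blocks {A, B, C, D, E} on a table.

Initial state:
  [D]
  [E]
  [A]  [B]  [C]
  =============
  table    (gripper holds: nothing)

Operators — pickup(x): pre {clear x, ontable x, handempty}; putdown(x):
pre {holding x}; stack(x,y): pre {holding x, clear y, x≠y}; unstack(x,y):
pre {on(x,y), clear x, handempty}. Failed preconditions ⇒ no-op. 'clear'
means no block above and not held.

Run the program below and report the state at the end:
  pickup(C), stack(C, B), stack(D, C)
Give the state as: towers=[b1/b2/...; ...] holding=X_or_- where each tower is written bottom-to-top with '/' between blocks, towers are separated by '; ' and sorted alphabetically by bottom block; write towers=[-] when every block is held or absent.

step 1 (pickup(C)): towers=[A/E/D; B] holding=C
step 2 (stack(C, B)): towers=[A/E/D; B/C] holding=-
step 3 (stack(D, C)) [no-op]: towers=[A/E/D; B/C] holding=-

towers=[A/E/D; B/C] holding=-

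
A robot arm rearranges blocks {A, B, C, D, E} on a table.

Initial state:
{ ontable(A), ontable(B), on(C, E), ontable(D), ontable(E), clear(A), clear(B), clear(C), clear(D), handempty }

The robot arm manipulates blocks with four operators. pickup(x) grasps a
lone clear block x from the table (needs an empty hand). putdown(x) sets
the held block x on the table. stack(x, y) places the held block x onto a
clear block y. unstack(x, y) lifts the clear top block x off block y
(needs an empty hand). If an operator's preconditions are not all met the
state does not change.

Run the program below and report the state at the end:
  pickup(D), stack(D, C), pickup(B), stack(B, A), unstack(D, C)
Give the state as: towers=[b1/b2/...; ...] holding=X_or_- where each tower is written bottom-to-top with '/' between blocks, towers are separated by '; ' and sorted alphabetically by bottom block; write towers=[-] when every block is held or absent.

towers=[A/B; E/C] holding=D

step 1 (pickup(D)): towers=[A; B; E/C] holding=D
step 2 (stack(D, C)): towers=[A; B; E/C/D] holding=-
step 3 (pickup(B)): towers=[A; E/C/D] holding=B
step 4 (stack(B, A)): towers=[A/B; E/C/D] holding=-
step 5 (unstack(D, C)): towers=[A/B; E/C] holding=D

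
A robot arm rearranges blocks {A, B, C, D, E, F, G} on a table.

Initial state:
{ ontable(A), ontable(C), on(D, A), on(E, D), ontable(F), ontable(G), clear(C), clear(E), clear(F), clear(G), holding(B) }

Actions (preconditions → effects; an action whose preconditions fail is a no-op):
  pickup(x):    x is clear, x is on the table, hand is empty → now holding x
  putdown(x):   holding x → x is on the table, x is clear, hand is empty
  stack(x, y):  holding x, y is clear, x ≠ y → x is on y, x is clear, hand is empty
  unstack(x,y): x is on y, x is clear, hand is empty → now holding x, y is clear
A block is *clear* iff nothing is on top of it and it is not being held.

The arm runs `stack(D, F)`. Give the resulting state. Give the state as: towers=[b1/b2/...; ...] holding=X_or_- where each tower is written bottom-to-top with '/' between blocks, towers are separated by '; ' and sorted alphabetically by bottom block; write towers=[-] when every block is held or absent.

before: towers=[A/D/E; C; F; G] holding=B
pre[stack(D, F)]: holding(D) no, clear(F) yes, D≠F yes
holding(D) unmet → stack(D, F) is a no-op
after:  towers=[A/D/E; C; F; G] holding=B

towers=[A/D/E; C; F; G] holding=B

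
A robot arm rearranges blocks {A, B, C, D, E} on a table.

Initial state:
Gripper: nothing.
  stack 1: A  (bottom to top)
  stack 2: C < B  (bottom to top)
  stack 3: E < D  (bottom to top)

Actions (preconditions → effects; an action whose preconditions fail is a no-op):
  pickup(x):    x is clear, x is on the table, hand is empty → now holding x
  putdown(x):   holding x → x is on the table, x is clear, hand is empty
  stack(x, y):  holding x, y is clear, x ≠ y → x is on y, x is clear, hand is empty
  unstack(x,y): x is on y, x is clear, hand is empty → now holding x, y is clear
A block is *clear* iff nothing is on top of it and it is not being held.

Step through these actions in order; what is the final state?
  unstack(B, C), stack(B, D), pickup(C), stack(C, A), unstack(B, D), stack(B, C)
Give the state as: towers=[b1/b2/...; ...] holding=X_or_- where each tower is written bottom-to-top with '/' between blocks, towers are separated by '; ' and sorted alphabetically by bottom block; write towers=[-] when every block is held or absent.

towers=[A/C/B; E/D] holding=-

step 1 (unstack(B, C)): towers=[A; C; E/D] holding=B
step 2 (stack(B, D)): towers=[A; C; E/D/B] holding=-
step 3 (pickup(C)): towers=[A; E/D/B] holding=C
step 4 (stack(C, A)): towers=[A/C; E/D/B] holding=-
step 5 (unstack(B, D)): towers=[A/C; E/D] holding=B
step 6 (stack(B, C)): towers=[A/C/B; E/D] holding=-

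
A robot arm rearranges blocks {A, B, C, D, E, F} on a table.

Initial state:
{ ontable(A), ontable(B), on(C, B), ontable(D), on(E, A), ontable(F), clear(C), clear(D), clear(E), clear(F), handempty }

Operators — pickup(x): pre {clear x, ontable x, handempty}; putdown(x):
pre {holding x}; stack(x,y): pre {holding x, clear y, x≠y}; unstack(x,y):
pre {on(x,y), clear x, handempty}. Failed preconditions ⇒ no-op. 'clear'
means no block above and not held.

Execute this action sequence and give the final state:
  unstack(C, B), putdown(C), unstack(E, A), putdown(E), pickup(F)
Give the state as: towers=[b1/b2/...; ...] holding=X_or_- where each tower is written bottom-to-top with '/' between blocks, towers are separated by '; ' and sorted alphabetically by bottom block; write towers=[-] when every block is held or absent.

towers=[A; B; C; D; E] holding=F

step 1 (unstack(C, B)): towers=[A/E; B; D; F] holding=C
step 2 (putdown(C)): towers=[A/E; B; C; D; F] holding=-
step 3 (unstack(E, A)): towers=[A; B; C; D; F] holding=E
step 4 (putdown(E)): towers=[A; B; C; D; E; F] holding=-
step 5 (pickup(F)): towers=[A; B; C; D; E] holding=F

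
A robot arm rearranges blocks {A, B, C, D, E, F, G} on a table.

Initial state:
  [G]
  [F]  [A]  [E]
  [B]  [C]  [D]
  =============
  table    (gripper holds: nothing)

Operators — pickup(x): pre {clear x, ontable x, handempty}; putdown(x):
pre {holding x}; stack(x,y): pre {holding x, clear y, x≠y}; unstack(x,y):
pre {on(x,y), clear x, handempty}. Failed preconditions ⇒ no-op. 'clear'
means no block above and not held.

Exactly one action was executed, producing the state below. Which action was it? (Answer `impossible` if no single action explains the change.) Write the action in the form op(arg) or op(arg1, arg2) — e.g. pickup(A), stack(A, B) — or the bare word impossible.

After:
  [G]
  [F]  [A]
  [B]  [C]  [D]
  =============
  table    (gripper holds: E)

target: towers=[B/F/G; C/A; D] holding=E
     unstack(G, F) → towers=[B/F; C/A; D/E] holding=G
     unstack(A, C) → towers=[B/F/G; C; D/E] holding=A
     unstack(E, D) → towers=[B/F/G; C/A; D] holding=E  ← match

unstack(E, D)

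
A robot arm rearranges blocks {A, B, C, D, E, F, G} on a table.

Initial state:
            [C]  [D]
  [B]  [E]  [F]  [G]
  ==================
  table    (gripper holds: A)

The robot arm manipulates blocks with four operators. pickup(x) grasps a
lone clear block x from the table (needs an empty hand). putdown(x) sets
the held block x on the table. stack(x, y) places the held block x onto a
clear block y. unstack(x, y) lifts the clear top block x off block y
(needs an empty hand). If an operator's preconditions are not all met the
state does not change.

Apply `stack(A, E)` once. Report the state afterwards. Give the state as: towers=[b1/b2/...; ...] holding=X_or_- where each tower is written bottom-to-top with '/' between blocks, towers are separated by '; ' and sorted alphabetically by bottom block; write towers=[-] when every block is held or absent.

towers=[B; E/A; F/C; G/D] holding=-

before: towers=[B; E; F/C; G/D] holding=A
pre[stack(A, E)]: holding(A) ok, clear(E) ok, A≠E ok
all met → apply stack(A, E)
after:  towers=[B; E/A; F/C; G/D] holding=-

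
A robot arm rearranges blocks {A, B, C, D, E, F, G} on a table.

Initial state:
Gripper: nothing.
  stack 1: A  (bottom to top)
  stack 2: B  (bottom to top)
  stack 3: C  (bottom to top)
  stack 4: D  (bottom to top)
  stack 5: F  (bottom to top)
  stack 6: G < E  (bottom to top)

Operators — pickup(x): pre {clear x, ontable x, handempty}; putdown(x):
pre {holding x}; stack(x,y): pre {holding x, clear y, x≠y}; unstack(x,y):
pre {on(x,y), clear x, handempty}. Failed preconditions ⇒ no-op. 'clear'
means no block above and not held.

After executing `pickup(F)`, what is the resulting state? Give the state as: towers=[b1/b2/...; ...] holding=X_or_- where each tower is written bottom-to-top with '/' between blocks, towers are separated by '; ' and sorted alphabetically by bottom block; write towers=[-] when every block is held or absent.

towers=[A; B; C; D; G/E] holding=F

before: towers=[A; B; C; D; F; G/E] holding=-
pre[pickup(F)]: clear(F) ✓, ontable(F) ✓, handempty ✓
all met → apply pickup(F)
after:  towers=[A; B; C; D; G/E] holding=F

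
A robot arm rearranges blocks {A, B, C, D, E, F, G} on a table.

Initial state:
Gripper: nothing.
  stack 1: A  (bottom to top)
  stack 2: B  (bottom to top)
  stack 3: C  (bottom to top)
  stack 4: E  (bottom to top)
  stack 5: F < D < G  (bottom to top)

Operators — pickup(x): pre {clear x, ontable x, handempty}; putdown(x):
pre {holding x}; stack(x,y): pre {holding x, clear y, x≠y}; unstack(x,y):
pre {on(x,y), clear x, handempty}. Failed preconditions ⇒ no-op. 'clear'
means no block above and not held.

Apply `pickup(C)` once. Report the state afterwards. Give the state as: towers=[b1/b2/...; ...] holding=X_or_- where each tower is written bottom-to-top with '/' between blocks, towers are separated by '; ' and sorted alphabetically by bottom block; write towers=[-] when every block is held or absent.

before: towers=[A; B; C; E; F/D/G] holding=-
pre[pickup(C)]: clear(C) ok, ontable(C) ok, handempty ok
all met → apply pickup(C)
after:  towers=[A; B; E; F/D/G] holding=C

towers=[A; B; E; F/D/G] holding=C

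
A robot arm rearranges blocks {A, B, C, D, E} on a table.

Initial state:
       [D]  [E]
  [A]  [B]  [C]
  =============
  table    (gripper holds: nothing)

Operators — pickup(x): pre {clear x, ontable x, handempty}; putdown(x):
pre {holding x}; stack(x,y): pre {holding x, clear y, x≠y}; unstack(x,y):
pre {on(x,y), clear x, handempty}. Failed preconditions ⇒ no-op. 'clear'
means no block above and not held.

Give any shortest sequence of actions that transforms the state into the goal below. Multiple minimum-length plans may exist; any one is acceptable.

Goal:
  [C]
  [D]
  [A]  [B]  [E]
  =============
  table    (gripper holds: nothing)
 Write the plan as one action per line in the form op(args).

step 1 (unstack(D, B)): towers=[A; B; C/E] holding=D
step 2 (stack(D, A)): towers=[A/D; B; C/E] holding=-
step 3 (unstack(E, C)): towers=[A/D; B; C] holding=E
step 4 (putdown(E)): towers=[A/D; B; C; E] holding=-
step 5 (pickup(C)): towers=[A/D; B; E] holding=C
step 6 (stack(C, D)): towers=[A/D/C; B; E] holding=-
goal check: towers=[A/D/C; B; E] holding=- — reached (length 6, optimal by BFS)

unstack(D, B)
stack(D, A)
unstack(E, C)
putdown(E)
pickup(C)
stack(C, D)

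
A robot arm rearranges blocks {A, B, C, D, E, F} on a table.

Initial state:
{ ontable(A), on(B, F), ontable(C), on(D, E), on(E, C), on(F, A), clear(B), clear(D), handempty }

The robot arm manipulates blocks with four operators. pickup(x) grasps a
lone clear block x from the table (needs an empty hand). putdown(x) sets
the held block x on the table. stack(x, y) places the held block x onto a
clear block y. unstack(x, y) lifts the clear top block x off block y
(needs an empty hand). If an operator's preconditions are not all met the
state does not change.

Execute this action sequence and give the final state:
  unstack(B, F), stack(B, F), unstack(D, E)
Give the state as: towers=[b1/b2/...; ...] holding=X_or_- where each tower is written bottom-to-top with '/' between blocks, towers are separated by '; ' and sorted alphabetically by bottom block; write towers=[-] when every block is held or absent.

step 1 (unstack(B, F)): towers=[A/F; C/E/D] holding=B
step 2 (stack(B, F)): towers=[A/F/B; C/E/D] holding=-
step 3 (unstack(D, E)): towers=[A/F/B; C/E] holding=D

towers=[A/F/B; C/E] holding=D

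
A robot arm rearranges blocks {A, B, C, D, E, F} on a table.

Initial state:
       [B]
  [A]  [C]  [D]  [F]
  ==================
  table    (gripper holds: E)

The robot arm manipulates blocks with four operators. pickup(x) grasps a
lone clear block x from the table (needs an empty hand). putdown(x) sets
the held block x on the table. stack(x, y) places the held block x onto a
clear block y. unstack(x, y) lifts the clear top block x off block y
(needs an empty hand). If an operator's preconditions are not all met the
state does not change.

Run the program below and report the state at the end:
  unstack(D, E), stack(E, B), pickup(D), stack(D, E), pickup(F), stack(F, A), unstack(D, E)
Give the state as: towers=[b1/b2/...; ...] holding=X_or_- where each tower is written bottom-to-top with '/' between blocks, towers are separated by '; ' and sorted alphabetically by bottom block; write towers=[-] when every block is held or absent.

towers=[A/F; C/B/E] holding=D

step 1 (unstack(D, E)) [no-op]: towers=[A; C/B; D; F] holding=E
step 2 (stack(E, B)): towers=[A; C/B/E; D; F] holding=-
step 3 (pickup(D)): towers=[A; C/B/E; F] holding=D
step 4 (stack(D, E)): towers=[A; C/B/E/D; F] holding=-
step 5 (pickup(F)): towers=[A; C/B/E/D] holding=F
step 6 (stack(F, A)): towers=[A/F; C/B/E/D] holding=-
step 7 (unstack(D, E)): towers=[A/F; C/B/E] holding=D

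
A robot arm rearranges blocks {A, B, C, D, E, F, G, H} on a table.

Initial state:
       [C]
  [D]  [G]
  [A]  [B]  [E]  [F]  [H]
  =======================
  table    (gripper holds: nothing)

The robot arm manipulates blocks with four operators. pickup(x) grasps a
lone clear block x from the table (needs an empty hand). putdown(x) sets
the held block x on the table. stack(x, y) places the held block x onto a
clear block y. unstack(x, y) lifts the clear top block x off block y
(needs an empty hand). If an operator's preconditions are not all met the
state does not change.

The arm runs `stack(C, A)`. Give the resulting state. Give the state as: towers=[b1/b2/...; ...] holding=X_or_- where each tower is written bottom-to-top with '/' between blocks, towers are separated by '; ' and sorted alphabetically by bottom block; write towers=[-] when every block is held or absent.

before: towers=[A/D; B/G/C; E; F; H] holding=-
pre[stack(C, A)]: holding(C) fail, clear(A) fail, C≠A ok
holding(C), clear(A) unmet → stack(C, A) is a no-op
after:  towers=[A/D; B/G/C; E; F; H] holding=-

towers=[A/D; B/G/C; E; F; H] holding=-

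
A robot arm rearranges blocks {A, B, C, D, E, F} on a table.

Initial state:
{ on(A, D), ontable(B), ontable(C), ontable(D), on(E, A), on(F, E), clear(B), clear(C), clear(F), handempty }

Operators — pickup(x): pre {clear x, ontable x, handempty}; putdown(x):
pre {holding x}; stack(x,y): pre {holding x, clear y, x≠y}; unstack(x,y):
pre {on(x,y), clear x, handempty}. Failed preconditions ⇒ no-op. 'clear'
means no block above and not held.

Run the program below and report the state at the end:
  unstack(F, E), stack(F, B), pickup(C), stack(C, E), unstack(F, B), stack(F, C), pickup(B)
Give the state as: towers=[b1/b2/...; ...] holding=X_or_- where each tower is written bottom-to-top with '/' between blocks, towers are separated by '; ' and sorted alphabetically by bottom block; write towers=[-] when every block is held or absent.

towers=[D/A/E/C/F] holding=B

step 1 (unstack(F, E)): towers=[B; C; D/A/E] holding=F
step 2 (stack(F, B)): towers=[B/F; C; D/A/E] holding=-
step 3 (pickup(C)): towers=[B/F; D/A/E] holding=C
step 4 (stack(C, E)): towers=[B/F; D/A/E/C] holding=-
step 5 (unstack(F, B)): towers=[B; D/A/E/C] holding=F
step 6 (stack(F, C)): towers=[B; D/A/E/C/F] holding=-
step 7 (pickup(B)): towers=[D/A/E/C/F] holding=B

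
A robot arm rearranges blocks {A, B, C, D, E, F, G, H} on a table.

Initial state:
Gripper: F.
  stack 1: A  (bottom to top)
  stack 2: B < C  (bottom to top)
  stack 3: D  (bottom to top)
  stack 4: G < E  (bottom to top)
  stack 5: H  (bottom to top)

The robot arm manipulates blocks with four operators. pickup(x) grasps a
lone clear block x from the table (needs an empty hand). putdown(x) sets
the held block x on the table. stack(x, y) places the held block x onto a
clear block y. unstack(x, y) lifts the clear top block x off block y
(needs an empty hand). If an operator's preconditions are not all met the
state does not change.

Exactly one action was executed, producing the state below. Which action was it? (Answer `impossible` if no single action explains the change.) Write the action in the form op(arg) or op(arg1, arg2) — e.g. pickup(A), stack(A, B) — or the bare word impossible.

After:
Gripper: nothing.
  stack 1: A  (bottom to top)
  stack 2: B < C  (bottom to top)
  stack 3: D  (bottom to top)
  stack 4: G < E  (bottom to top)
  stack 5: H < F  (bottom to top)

target: towers=[A; B/C; D; G/E; H/F] holding=-
        putdown(F) → towers=[A; B/C; D; F; G/E; H] holding=-
       stack(F, A) → towers=[A/F; B/C; D; G/E; H] holding=-
       stack(F, E) → towers=[A; B/C; D; G/E/F; H] holding=-
       stack(F, H) → towers=[A; B/C; D; G/E; H/F] holding=-  ← match
       stack(F, D) → towers=[A; B/C; D/F; G/E; H] holding=-
       stack(F, C) → towers=[A; B/C/F; D; G/E; H] holding=-

stack(F, H)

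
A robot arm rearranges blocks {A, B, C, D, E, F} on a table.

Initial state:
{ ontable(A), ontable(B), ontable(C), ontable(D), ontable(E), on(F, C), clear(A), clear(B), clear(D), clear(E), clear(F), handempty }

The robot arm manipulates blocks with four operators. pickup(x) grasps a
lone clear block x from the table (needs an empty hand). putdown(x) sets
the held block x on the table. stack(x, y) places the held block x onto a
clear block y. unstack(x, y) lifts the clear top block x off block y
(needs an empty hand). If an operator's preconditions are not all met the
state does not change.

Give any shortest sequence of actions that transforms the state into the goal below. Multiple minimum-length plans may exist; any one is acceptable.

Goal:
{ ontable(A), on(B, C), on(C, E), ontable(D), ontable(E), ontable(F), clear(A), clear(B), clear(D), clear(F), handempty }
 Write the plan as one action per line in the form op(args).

step 1 (unstack(F, C)): towers=[A; B; C; D; E] holding=F
step 2 (putdown(F)): towers=[A; B; C; D; E; F] holding=-
step 3 (pickup(C)): towers=[A; B; D; E; F] holding=C
step 4 (stack(C, E)): towers=[A; B; D; E/C; F] holding=-
step 5 (pickup(B)): towers=[A; D; E/C; F] holding=B
step 6 (stack(B, C)): towers=[A; D; E/C/B; F] holding=-
goal check: towers=[A; D; E/C/B; F] holding=- — reached (length 6, optimal by BFS)

unstack(F, C)
putdown(F)
pickup(C)
stack(C, E)
pickup(B)
stack(B, C)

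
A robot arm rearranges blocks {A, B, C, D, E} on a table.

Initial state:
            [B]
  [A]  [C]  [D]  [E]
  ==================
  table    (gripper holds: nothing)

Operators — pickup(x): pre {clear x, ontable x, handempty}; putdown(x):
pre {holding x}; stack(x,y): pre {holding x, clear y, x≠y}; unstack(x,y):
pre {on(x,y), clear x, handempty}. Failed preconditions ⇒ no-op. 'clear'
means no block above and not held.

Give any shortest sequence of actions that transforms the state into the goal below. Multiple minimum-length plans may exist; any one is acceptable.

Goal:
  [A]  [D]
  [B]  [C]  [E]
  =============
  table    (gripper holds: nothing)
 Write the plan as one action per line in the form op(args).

step 1 (unstack(B, D)): towers=[A; C; D; E] holding=B
step 2 (putdown(B)): towers=[A; B; C; D; E] holding=-
step 3 (pickup(D)): towers=[A; B; C; E] holding=D
step 4 (stack(D, C)): towers=[A; B; C/D; E] holding=-
step 5 (pickup(A)): towers=[B; C/D; E] holding=A
step 6 (stack(A, B)): towers=[B/A; C/D; E] holding=-
goal check: towers=[B/A; C/D; E] holding=- — reached (length 6, optimal by BFS)

unstack(B, D)
putdown(B)
pickup(D)
stack(D, C)
pickup(A)
stack(A, B)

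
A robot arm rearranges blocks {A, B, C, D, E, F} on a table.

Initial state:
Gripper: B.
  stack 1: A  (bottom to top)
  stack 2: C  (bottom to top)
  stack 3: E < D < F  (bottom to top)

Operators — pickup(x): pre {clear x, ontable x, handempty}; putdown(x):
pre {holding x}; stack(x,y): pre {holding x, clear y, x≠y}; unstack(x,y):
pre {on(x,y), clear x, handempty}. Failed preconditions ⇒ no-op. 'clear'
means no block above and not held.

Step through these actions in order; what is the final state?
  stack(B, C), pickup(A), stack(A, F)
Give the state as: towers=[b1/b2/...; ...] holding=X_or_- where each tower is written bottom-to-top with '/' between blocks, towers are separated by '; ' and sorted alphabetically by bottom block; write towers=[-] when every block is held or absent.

step 1 (stack(B, C)): towers=[A; C/B; E/D/F] holding=-
step 2 (pickup(A)): towers=[C/B; E/D/F] holding=A
step 3 (stack(A, F)): towers=[C/B; E/D/F/A] holding=-

towers=[C/B; E/D/F/A] holding=-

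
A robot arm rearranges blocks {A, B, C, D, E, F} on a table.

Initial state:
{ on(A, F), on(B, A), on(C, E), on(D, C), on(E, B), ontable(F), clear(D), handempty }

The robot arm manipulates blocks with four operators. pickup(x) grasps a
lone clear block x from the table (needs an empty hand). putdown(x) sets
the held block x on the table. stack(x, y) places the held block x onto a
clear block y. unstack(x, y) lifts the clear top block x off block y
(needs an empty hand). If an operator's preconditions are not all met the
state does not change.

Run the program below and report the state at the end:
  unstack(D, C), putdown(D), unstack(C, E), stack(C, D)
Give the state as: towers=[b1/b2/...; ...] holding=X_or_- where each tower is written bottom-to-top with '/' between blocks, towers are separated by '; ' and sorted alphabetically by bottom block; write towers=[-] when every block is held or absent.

towers=[D/C; F/A/B/E] holding=-

step 1 (unstack(D, C)): towers=[F/A/B/E/C] holding=D
step 2 (putdown(D)): towers=[D; F/A/B/E/C] holding=-
step 3 (unstack(C, E)): towers=[D; F/A/B/E] holding=C
step 4 (stack(C, D)): towers=[D/C; F/A/B/E] holding=-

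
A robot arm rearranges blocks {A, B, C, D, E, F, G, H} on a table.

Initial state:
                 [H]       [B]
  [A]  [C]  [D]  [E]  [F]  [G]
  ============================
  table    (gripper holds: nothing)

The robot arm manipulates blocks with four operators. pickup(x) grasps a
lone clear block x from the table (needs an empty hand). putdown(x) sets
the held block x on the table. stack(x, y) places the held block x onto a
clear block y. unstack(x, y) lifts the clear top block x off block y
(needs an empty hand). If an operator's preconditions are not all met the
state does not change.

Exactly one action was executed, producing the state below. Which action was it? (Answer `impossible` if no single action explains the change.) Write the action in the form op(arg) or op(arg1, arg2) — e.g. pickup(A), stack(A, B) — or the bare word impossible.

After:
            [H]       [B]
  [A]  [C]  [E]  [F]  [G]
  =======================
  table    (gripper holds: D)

target: towers=[A; C; E/H; F; G/B] holding=D
         pickup(A) → towers=[C; D; E/H; F; G/B] holding=A
     unstack(H, E) → towers=[A; C; D; E; F; G/B] holding=H
     unstack(B, G) → towers=[A; C; D; E/H; F; G] holding=B
         pickup(F) → towers=[A; C; D; E/H; G/B] holding=F
         pickup(D) → towers=[A; C; E/H; F; G/B] holding=D  ← match
         pickup(C) → towers=[A; D; E/H; F; G/B] holding=C

pickup(D)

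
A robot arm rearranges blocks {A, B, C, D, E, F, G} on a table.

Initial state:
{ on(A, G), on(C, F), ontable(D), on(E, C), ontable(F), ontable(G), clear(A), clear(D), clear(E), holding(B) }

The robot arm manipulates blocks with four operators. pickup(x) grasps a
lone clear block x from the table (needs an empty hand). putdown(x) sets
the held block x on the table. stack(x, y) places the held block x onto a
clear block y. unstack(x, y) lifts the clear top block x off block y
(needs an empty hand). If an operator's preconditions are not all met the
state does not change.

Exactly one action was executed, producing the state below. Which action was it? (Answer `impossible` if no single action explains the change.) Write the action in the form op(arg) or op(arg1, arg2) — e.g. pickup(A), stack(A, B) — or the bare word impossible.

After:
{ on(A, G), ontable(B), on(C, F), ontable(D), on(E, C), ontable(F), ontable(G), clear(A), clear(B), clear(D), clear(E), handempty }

target: towers=[B; D; F/C/E; G/A] holding=-
        putdown(B) → towers=[B; D; F/C/E; G/A] holding=-  ← match
       stack(B, D) → towers=[D/B; F/C/E; G/A] holding=-
       stack(B, A) → towers=[D; F/C/E; G/A/B] holding=-
       stack(B, E) → towers=[D; F/C/E/B; G/A] holding=-

putdown(B)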